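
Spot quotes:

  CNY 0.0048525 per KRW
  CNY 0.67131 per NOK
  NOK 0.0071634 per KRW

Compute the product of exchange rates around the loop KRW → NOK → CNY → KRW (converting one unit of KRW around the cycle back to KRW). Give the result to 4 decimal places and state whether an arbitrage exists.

0.9910 (arbitrage exists)

Around KRW → NOK → CNY → KRW: 1 × 0.0071634 × 0.67131 ÷ 0.0048525 = 0.991007
Product < 1; profitable direction is KRW → CNY → NOK → KRW.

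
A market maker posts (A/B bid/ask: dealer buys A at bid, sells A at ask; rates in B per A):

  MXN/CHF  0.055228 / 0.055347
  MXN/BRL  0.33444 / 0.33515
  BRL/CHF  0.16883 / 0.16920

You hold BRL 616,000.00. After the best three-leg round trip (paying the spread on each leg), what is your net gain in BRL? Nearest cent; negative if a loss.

Net profit: BRL 12,426.46

Best loop BRL → CHF → MXN → BRL:
BRL 616,000.00 × 0.16883 (sell BRL at bid) = CHF 103,999.28
CHF 103,999.28 ÷ 0.055347 (buy MXN at ask) = MXN 1,879,040.96
MXN 1,879,040.96 × 0.33444 (sell MXN at bid) = BRL 628,426.46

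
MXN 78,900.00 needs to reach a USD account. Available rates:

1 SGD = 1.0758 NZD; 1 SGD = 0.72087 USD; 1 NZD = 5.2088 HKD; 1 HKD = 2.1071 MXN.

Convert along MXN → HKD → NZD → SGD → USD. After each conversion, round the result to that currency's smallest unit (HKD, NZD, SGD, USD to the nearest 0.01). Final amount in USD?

USD 4,817.03

MXN 78,900.00 ÷ 2.1071 = HKD 37,444.83
HKD 37,444.83 ÷ 5.2088 = NZD 7,188.76
NZD 7,188.76 ÷ 1.0758 = SGD 6,682.25
SGD 6,682.25 × 0.72087 = USD 4,817.03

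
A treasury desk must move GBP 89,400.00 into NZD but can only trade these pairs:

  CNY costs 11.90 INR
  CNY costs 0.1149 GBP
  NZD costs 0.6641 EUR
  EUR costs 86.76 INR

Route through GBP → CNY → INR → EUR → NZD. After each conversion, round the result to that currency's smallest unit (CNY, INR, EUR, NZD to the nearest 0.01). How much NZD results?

NZD 160,698.36

GBP 89,400.00 ÷ 0.1149 = CNY 778,067.89
CNY 778,067.89 × 11.90 = INR 9,259,007.89
INR 9,259,007.89 ÷ 86.76 = EUR 106,719.78
EUR 106,719.78 ÷ 0.6641 = NZD 160,698.36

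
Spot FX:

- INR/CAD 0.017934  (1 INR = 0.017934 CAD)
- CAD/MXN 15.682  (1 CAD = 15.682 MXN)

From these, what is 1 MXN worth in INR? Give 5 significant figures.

MXN/INR = 3.5557

1 MXN ÷ 15.682 = 0.0637674 CAD
0.0637674 CAD ÷ 0.017934 = 3.55567 INR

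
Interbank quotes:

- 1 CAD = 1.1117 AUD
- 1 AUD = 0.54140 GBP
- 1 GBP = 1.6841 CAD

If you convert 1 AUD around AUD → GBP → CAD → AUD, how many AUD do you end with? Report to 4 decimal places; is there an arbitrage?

Around AUD → GBP → CAD → AUD: 1 × 0.54140 × 1.6841 × 1.1117 = 1.013617
Product > 1; profitable direction is AUD → GBP → CAD → AUD.

1.0136 (arbitrage exists)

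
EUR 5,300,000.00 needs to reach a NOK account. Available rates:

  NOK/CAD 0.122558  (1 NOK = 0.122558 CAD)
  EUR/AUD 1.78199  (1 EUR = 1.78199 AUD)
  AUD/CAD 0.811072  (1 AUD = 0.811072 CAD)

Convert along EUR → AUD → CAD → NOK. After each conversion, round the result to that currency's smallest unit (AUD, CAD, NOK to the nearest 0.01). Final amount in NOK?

NOK 62,502,713.98

EUR 5,300,000.00 × 1.78199 = AUD 9,444,547.00
AUD 9,444,547.00 × 0.811072 = CAD 7,660,207.62
CAD 7,660,207.62 ÷ 0.122558 = NOK 62,502,713.98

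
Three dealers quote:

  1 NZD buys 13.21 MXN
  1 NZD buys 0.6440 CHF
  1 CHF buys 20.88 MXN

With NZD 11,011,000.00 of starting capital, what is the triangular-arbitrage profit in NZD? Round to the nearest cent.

Profit: NZD 197,314.45

Profitable loop is NZD → CHF → MXN → NZD:
NZD 11,011,000.00 × 0.6440 = CHF 7,091,084.00
CHF 7,091,084.00 × 20.88 = MXN 148,061,833.92
MXN 148,061,833.92 ÷ 13.21 = NZD 11,208,314.45
Profit = NZD 11,208,314.45 − NZD 11,011,000.00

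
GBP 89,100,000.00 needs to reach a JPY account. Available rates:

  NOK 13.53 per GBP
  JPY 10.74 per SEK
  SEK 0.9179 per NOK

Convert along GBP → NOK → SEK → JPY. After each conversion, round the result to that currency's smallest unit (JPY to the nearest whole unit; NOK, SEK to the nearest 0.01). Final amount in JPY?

GBP 89,100,000.00 × 13.53 = NOK 1,205,523,000.00
NOK 1,205,523,000.00 × 0.9179 = SEK 1,106,549,561.70
SEK 1,106,549,561.70 × 10.74 = JPY 11,884,342,293

JPY 11,884,342,293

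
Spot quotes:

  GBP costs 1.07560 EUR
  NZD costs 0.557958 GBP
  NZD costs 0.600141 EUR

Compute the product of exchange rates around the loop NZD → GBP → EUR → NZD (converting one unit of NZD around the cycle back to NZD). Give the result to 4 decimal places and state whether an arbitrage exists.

Around NZD → GBP → EUR → NZD: 1 × 0.557958 × 1.07560 ÷ 0.600141 = 0.999998
Product ≈ 1 (deviation 0.000%, within rounding noise).

1.0000 (no arbitrage)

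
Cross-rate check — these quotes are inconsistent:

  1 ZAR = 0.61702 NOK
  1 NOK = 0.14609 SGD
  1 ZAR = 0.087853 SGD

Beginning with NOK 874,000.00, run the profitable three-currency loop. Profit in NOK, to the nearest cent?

Profitable loop is NOK → SGD → ZAR → NOK:
NOK 874,000.00 × 0.14609 = SGD 127,682.66
SGD 127,682.66 ÷ 0.087853 = ZAR 1,453,367.10
ZAR 1,453,367.10 × 0.61702 = NOK 896,756.57
Profit = NOK 896,756.57 − NOK 874,000.00

Profit: NOK 22,756.57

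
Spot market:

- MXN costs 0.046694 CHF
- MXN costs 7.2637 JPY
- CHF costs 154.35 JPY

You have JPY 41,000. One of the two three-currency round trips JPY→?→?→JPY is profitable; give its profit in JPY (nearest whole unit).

Profitable loop is JPY → CHF → MXN → JPY:
JPY 41,000 ÷ 154.35 = CHF 265.63
CHF 265.63 ÷ 0.046694 = MXN 5,688.74
MXN 5,688.74 × 7.2637 = JPY 41,321
Profit = JPY 41,321 − JPY 41,000

Profit: JPY 321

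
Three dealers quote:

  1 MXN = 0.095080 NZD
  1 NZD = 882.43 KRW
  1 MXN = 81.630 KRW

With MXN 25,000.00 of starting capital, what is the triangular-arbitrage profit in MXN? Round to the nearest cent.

Profitable loop is MXN → NZD → KRW → MXN:
MXN 25,000.00 × 0.095080 = NZD 2,377.00
NZD 2,377.00 × 882.43 = KRW 2,097,536
KRW 2,097,536 ÷ 81.630 = MXN 25,695.65
Profit = MXN 25,695.65 − MXN 25,000.00

Profit: MXN 695.65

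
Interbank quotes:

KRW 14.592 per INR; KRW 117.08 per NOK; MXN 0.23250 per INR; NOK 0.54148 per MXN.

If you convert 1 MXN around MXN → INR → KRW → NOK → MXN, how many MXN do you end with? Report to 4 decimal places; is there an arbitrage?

Around MXN → INR → KRW → NOK → MXN: 1 ÷ 0.23250 × 14.592 ÷ 117.08 ÷ 0.54148 = 0.989981
Product < 1; profitable direction is MXN → NOK → KRW → INR → MXN.

0.9900 (arbitrage exists)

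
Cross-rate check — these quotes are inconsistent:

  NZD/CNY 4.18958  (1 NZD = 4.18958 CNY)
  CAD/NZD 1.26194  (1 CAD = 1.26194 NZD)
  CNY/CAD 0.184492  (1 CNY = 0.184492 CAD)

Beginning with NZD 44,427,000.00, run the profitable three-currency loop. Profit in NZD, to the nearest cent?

Profit: NZD 1,120,050.11

Profitable loop is NZD → CAD → CNY → NZD:
NZD 44,427,000.00 ÷ 1.26194 = CAD 35,205,318.79
CAD 35,205,318.79 ÷ 0.184492 = CNY 190,823,010.18
CNY 190,823,010.18 ÷ 4.18958 = NZD 45,547,050.11
Profit = NZD 45,547,050.11 − NZD 44,427,000.00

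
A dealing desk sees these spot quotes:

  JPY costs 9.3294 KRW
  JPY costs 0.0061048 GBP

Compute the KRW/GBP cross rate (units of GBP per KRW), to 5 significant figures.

1 KRW ÷ 9.3294 = 0.107188 JPY
0.107188 JPY × 0.0061048 = 0.000654361 GBP

KRW/GBP = 0.00065436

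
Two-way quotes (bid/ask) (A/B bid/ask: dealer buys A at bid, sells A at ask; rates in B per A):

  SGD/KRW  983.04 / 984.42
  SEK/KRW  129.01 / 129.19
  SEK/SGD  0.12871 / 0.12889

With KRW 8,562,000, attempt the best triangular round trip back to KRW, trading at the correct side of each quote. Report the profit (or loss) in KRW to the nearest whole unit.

Best loop KRW → SGD → SEK → KRW:
KRW 8,562,000 ÷ 984.42 (buy SGD at ask) = SGD 8,697.51
SGD 8,697.51 ÷ 0.12889 (buy SEK at ask) = SEK 67,480.08
SEK 67,480.08 × 129.01 (sell SEK at bid) = KRW 8,705,605

Net profit: KRW 143,605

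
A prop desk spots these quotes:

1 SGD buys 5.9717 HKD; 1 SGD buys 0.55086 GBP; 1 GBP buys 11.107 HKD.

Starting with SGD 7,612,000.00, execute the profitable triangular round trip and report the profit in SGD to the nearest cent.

Profit: SGD 186,997.97

Profitable loop is SGD → GBP → HKD → SGD:
SGD 7,612,000.00 × 0.55086 = GBP 4,193,146.32
GBP 4,193,146.32 × 11.107 = HKD 46,573,276.18
HKD 46,573,276.18 ÷ 5.9717 = SGD 7,798,997.97
Profit = SGD 7,798,997.97 − SGD 7,612,000.00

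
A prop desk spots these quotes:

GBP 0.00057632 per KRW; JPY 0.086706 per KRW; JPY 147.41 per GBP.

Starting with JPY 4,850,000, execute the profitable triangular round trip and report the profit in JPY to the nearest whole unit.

Profitable loop is JPY → GBP → KRW → JPY:
JPY 4,850,000 ÷ 147.41 = GBP 32,901.43
GBP 32,901.43 ÷ 0.00057632 = KRW 57,088,825
KRW 57,088,825 × 0.086706 = JPY 4,949,944
Profit = JPY 4,949,944 − JPY 4,850,000

Profit: JPY 99,944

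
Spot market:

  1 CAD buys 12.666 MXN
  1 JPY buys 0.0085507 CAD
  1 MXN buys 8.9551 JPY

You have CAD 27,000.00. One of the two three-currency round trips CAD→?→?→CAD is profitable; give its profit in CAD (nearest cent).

Profitable loop is CAD → JPY → MXN → CAD:
CAD 27,000.00 ÷ 0.0085507 = JPY 3,157,636
JPY 3,157,636 ÷ 8.9551 = MXN 352,607.59
MXN 352,607.59 ÷ 12.666 = CAD 27,838.91
Profit = CAD 27,838.91 − CAD 27,000.00

Profit: CAD 838.91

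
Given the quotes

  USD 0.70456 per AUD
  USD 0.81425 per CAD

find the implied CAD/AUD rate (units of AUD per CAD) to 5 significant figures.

1 CAD × 0.81425 = 0.81425 USD
0.81425 USD ÷ 0.70456 = 1.15569 AUD

CAD/AUD = 1.1557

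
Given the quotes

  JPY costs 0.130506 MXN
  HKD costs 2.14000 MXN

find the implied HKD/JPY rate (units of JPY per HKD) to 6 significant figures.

1 HKD × 2.14000 = 2.14 MXN
2.14 MXN ÷ 0.130506 = 16.3977 JPY

HKD/JPY = 16.3977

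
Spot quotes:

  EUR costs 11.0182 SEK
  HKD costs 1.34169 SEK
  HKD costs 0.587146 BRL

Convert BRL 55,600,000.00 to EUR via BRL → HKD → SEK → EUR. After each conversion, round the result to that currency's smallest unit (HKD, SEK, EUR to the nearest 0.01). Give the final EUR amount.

EUR 11,531,086.14

BRL 55,600,000.00 ÷ 0.587146 = HKD 94,695,356.86
HKD 94,695,356.86 × 1.34169 = SEK 127,051,813.35
SEK 127,051,813.35 ÷ 11.0182 = EUR 11,531,086.14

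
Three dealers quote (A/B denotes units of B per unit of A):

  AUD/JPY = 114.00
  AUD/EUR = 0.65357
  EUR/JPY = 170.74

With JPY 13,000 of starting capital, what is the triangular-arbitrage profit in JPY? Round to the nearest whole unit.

Profit: JPY 281

Profitable loop is JPY → EUR → AUD → JPY:
JPY 13,000 ÷ 170.74 = EUR 76.14
EUR 76.14 ÷ 0.65357 = AUD 116.50
AUD 116.50 × 114.00 = JPY 13,281
Profit = JPY 13,281 − JPY 13,000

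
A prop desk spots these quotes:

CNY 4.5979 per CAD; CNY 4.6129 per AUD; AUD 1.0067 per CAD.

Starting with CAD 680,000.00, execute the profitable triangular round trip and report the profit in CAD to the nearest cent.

Profit: CAD 6,789.27

Profitable loop is CAD → AUD → CNY → CAD:
CAD 680,000.00 × 1.0067 = AUD 684,556.00
AUD 684,556.00 × 4.6129 = CNY 3,157,788.37
CNY 3,157,788.37 ÷ 4.5979 = CAD 686,789.27
Profit = CAD 686,789.27 − CAD 680,000.00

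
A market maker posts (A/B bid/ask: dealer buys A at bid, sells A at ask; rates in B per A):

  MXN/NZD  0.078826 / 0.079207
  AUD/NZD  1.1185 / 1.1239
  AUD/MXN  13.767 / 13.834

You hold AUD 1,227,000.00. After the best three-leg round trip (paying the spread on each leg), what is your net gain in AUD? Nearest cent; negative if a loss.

Best loop AUD → NZD → MXN → AUD:
AUD 1,227,000.00 × 1.1185 (sell AUD at bid) = NZD 1,372,399.50
NZD 1,372,399.50 ÷ 0.079207 (buy MXN at ask) = MXN 17,326,745.11
MXN 17,326,745.11 ÷ 13.834 (buy AUD at ask) = AUD 1,252,475.43

Net profit: AUD 25,475.43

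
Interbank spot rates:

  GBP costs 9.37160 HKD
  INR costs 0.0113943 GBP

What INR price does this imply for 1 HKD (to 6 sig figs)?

HKD/INR = 9.36480

1 HKD ÷ 9.37160 = 0.106705 GBP
0.106705 GBP ÷ 0.0113943 = 9.3648 INR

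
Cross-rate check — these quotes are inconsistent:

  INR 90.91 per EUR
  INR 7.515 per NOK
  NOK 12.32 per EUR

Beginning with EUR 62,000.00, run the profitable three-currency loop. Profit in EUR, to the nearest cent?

Profitable loop is EUR → NOK → INR → EUR:
EUR 62,000.00 × 12.32 = NOK 763,840.00
NOK 763,840.00 × 7.515 = INR 5,740,257.60
INR 5,740,257.60 ÷ 90.91 = EUR 63,142.20
Profit = EUR 63,142.20 − EUR 62,000.00

Profit: EUR 1,142.20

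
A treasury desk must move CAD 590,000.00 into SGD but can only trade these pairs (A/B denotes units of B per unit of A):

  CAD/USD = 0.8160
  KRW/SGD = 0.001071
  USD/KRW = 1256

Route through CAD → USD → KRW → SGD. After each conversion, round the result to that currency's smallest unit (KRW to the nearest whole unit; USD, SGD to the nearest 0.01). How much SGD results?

SGD 647,621.53

CAD 590,000.00 × 0.8160 = USD 481,440.00
USD 481,440.00 × 1256 = KRW 604,688,640
KRW 604,688,640 × 0.001071 = SGD 647,621.53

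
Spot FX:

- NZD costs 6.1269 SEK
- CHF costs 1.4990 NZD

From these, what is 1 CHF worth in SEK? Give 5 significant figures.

1 CHF × 1.4990 = 1.499 NZD
1.499 NZD × 6.1269 = 9.18422 SEK

CHF/SEK = 9.1842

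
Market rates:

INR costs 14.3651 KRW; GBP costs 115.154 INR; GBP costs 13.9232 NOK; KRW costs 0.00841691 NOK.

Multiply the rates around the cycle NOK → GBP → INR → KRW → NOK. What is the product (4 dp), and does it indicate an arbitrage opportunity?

1.0000 (no arbitrage)

Around NOK → GBP → INR → KRW → NOK: 1 ÷ 13.9232 × 115.154 × 14.3651 × 0.00841691 = 1.000003
Product ≈ 1 (deviation 0.000%, within rounding noise).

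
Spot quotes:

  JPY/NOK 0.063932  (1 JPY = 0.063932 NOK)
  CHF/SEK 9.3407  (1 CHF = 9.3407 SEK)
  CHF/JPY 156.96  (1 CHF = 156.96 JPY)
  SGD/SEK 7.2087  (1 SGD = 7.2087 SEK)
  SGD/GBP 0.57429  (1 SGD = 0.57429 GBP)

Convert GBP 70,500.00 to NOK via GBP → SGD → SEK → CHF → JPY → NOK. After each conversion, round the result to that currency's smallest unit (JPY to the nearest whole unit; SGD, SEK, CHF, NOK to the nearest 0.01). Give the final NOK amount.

GBP 70,500.00 ÷ 0.57429 = SGD 122,760.28
SGD 122,760.28 × 7.2087 = SEK 884,942.03
SEK 884,942.03 ÷ 9.3407 = CHF 94,740.44
CHF 94,740.44 × 156.96 = JPY 14,870,459
JPY 14,870,459 × 0.063932 = NOK 950,698.18

NOK 950,698.18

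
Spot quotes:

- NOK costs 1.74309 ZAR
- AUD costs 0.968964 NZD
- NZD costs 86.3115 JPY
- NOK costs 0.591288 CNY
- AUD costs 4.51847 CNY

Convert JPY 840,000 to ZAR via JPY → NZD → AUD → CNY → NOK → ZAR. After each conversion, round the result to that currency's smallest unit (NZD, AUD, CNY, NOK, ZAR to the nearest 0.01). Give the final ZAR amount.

JPY 840,000 ÷ 86.3115 = NZD 9,732.19
NZD 9,732.19 ÷ 0.968964 = AUD 10,043.91
AUD 10,043.91 × 4.51847 = CNY 45,383.11
CNY 45,383.11 ÷ 0.591288 = NOK 76,752.97
NOK 76,752.97 × 1.74309 = ZAR 133,787.33

ZAR 133,787.33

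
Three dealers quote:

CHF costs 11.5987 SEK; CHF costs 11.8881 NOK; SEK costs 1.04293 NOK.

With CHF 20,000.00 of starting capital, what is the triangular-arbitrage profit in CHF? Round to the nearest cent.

Profit: CHF 350.83

Profitable loop is CHF → SEK → NOK → CHF:
CHF 20,000.00 × 11.5987 = SEK 231,974.00
SEK 231,974.00 × 1.04293 = NOK 241,932.64
NOK 241,932.64 ÷ 11.8881 = CHF 20,350.83
Profit = CHF 20,350.83 − CHF 20,000.00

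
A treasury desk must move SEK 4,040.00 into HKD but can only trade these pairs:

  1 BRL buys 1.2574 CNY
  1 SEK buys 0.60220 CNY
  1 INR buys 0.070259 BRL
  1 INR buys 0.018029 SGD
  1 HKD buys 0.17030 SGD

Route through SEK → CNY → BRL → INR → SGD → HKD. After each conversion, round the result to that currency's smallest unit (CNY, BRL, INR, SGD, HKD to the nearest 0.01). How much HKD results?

HKD 2,915.44

SEK 4,040.00 × 0.60220 = CNY 2,432.89
CNY 2,432.89 ÷ 1.2574 = BRL 1,934.86
BRL 1,934.86 ÷ 0.070259 = INR 27,538.96
INR 27,538.96 × 0.018029 = SGD 496.50
SGD 496.50 ÷ 0.17030 = HKD 2,915.44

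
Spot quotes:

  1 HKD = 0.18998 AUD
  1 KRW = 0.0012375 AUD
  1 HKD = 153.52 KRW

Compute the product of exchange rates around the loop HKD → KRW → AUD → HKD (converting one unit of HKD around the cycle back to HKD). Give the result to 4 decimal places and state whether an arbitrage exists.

1.0000 (no arbitrage)

Around HKD → KRW → AUD → HKD: 1 × 153.52 × 0.0012375 ÷ 0.18998 = 1.000005
Product ≈ 1 (deviation 0.001%, within rounding noise).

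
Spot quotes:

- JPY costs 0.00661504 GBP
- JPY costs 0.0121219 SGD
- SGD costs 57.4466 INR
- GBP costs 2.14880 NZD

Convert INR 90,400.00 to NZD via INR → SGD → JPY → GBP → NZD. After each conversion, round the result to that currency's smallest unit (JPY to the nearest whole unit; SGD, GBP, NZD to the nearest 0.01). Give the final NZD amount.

INR 90,400.00 ÷ 57.4466 = SGD 1,573.64
SGD 1,573.64 ÷ 0.0121219 = JPY 129,818
JPY 129,818 × 0.00661504 = GBP 858.75
GBP 858.75 × 2.14880 = NZD 1,845.28

NZD 1,845.28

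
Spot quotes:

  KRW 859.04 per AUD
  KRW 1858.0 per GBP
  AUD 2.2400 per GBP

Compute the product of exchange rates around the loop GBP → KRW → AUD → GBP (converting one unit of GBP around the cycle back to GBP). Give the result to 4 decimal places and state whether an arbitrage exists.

Around GBP → KRW → AUD → GBP: 1 × 1858.0 ÷ 859.04 ÷ 2.2400 = 0.965571
Product < 1; profitable direction is GBP → AUD → KRW → GBP.

0.9656 (arbitrage exists)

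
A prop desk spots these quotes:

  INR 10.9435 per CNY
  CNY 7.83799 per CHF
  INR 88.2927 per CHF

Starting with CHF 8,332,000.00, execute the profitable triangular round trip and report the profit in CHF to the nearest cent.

Profitable loop is CHF → INR → CNY → CHF:
CHF 8,332,000.00 × 88.2927 = INR 735,654,776.40
INR 735,654,776.40 ÷ 10.9435 = CNY 67,222,988.66
CNY 67,222,988.66 ÷ 7.83799 = CHF 8,576,559.64
Profit = CHF 8,576,559.64 − CHF 8,332,000.00

Profit: CHF 244,559.64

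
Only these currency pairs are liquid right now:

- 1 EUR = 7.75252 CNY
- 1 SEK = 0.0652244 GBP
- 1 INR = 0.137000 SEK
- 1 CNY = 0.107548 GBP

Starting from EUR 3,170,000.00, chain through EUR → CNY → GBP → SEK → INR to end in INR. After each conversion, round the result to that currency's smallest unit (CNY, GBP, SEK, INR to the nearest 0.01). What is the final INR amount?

EUR 3,170,000.00 × 7.75252 = CNY 24,575,488.40
CNY 24,575,488.40 × 0.107548 = GBP 2,643,044.63
GBP 2,643,044.63 ÷ 0.0652244 = SEK 40,522,329.53
SEK 40,522,329.53 ÷ 0.137000 = INR 295,783,427.23

INR 295,783,427.23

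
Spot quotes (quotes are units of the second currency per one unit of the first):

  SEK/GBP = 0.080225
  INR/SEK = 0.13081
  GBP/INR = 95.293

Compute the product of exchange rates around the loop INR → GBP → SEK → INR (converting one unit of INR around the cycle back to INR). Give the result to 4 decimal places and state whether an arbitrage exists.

1.0000 (no arbitrage)

Around INR → GBP → SEK → INR: 1 ÷ 95.293 ÷ 0.080225 ÷ 0.13081 = 0.999973
Product ≈ 1 (deviation 0.003%, within rounding noise).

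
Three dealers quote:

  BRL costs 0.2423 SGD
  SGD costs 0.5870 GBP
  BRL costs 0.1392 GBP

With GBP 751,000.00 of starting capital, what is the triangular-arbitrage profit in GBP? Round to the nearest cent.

Profitable loop is GBP → BRL → SGD → GBP:
GBP 751,000.00 ÷ 0.1392 = BRL 5,395,114.94
BRL 5,395,114.94 × 0.2423 = SGD 1,307,236.35
SGD 1,307,236.35 × 0.5870 = GBP 767,347.74
Profit = GBP 767,347.74 − GBP 751,000.00

Profit: GBP 16,347.74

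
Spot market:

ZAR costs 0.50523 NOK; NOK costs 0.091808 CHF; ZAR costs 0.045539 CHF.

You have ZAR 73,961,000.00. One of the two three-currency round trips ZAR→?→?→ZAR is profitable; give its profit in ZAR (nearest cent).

Profitable loop is ZAR → NOK → CHF → ZAR:
ZAR 73,961,000.00 × 0.50523 = NOK 37,367,316.03
NOK 37,367,316.03 × 0.091808 = CHF 3,430,618.55
CHF 3,430,618.55 ÷ 0.045539 = ZAR 75,333,638.20
Profit = ZAR 75,333,638.20 − ZAR 73,961,000.00

Profit: ZAR 1,372,638.20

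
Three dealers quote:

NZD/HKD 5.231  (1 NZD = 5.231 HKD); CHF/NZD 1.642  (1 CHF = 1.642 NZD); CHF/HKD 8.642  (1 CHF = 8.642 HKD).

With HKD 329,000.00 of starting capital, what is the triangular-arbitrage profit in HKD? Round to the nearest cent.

Profitable loop is HKD → NZD → CHF → HKD:
HKD 329,000.00 ÷ 5.231 = NZD 62,894.28
NZD 62,894.28 ÷ 1.642 = CHF 38,303.46
CHF 38,303.46 × 8.642 = HKD 331,018.52
Profit = HKD 331,018.52 − HKD 329,000.00

Profit: HKD 2,018.52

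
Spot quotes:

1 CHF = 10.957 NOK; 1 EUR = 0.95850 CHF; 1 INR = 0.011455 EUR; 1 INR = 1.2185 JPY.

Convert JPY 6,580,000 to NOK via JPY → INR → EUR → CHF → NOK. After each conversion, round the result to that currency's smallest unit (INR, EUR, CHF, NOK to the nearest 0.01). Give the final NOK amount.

NOK 649,649.73

JPY 6,580,000 ÷ 1.2185 = INR 5,400,082.07
INR 5,400,082.07 × 0.011455 = EUR 61,857.94
EUR 61,857.94 × 0.95850 = CHF 59,290.84
CHF 59,290.84 × 10.957 = NOK 649,649.73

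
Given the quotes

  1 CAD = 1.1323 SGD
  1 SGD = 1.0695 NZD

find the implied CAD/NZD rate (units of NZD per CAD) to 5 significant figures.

1 CAD × 1.1323 = 1.1323 SGD
1.1323 SGD × 1.0695 = 1.21099 NZD

CAD/NZD = 1.2110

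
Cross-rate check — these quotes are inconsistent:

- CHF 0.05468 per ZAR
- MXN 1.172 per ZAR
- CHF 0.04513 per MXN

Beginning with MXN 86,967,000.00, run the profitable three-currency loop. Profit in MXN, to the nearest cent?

Profitable loop is MXN → ZAR → CHF → MXN:
MXN 86,967,000.00 ÷ 1.172 = ZAR 74,203,924.91
ZAR 74,203,924.91 × 0.05468 = CHF 4,057,470.61
CHF 4,057,470.61 ÷ 0.04513 = MXN 89,906,284.39
Profit = MXN 89,906,284.39 − MXN 86,967,000.00

Profit: MXN 2,939,284.39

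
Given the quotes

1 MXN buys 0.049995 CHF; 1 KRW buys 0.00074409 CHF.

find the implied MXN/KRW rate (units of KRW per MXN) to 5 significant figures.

1 MXN × 0.049995 = 0.049995 CHF
0.049995 CHF ÷ 0.00074409 = 67.1895 KRW

MXN/KRW = 67.189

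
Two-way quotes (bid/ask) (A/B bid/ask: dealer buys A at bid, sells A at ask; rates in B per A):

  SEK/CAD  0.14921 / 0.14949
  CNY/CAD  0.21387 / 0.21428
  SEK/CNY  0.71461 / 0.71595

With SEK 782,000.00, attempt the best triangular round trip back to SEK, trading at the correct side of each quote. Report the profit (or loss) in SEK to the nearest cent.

Net profit: SEK 17,490.98

Best loop SEK → CNY → CAD → SEK:
SEK 782,000.00 × 0.71461 (sell SEK at bid) = CNY 558,825.02
CNY 558,825.02 × 0.21387 (sell CNY at bid) = CAD 119,515.91
CAD 119,515.91 ÷ 0.14949 (buy SEK at ask) = SEK 799,490.98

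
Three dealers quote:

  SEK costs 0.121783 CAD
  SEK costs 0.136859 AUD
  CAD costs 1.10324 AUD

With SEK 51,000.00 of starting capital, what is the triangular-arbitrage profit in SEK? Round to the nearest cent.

Profitable loop is SEK → AUD → CAD → SEK:
SEK 51,000.00 × 0.136859 = AUD 6,979.81
AUD 6,979.81 ÷ 1.10324 = CAD 6,326.65
CAD 6,326.65 ÷ 0.121783 = SEK 51,950.16
Profit = SEK 51,950.16 − SEK 51,000.00

Profit: SEK 950.16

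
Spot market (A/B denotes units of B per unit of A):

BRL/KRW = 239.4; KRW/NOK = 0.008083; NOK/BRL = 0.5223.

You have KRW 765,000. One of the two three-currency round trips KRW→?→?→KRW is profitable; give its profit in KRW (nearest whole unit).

Profitable loop is KRW → NOK → BRL → KRW:
KRW 765,000 × 0.008083 = NOK 6,183.49
NOK 6,183.49 × 0.5223 = BRL 3,229.64
BRL 3,229.64 × 239.4 = KRW 773,176
Profit = KRW 773,176 − KRW 765,000

Profit: KRW 8,176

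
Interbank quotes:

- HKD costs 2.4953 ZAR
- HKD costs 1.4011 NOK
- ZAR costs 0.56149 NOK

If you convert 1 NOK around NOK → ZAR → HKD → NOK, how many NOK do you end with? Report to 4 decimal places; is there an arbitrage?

Around NOK → ZAR → HKD → NOK: 1 ÷ 0.56149 ÷ 2.4953 × 1.4011 = 1.000010
Product ≈ 1 (deviation 0.001%, within rounding noise).

1.0000 (no arbitrage)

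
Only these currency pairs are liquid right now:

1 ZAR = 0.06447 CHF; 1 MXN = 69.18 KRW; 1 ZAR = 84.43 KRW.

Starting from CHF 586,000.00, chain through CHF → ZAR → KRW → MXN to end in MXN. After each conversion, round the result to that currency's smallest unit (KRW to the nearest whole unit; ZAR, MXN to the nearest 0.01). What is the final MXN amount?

CHF 586,000.00 ÷ 0.06447 = ZAR 9,089,498.99
ZAR 9,089,498.99 × 84.43 = KRW 767,426,400
KRW 767,426,400 ÷ 69.18 = MXN 11,093,183.00

MXN 11,093,183.00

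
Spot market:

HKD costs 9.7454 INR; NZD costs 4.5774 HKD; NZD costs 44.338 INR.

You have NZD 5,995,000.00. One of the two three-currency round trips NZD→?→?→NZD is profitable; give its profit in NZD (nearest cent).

Profitable loop is NZD → HKD → INR → NZD:
NZD 5,995,000.00 × 4.5774 = HKD 27,441,513.00
HKD 27,441,513.00 × 9.7454 = INR 267,428,520.79
INR 267,428,520.79 ÷ 44.338 = NZD 6,031,587.37
Profit = NZD 6,031,587.37 − NZD 5,995,000.00

Profit: NZD 36,587.37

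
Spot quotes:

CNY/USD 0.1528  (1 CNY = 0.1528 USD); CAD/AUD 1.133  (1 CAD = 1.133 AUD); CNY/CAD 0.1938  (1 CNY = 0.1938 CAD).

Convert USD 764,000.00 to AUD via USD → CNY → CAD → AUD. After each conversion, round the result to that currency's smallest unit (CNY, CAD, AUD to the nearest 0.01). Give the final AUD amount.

AUD 1,097,877.00

USD 764,000.00 ÷ 0.1528 = CNY 5,000,000.00
CNY 5,000,000.00 × 0.1938 = CAD 969,000.00
CAD 969,000.00 × 1.133 = AUD 1,097,877.00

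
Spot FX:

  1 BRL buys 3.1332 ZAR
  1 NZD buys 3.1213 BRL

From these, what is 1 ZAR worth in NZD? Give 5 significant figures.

ZAR/NZD = 0.10225

1 ZAR ÷ 3.1332 = 0.319163 BRL
0.319163 BRL ÷ 3.1213 = 0.102253 NZD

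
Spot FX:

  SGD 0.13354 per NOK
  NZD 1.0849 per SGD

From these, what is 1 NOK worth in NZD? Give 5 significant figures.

NOK/NZD = 0.14488

1 NOK × 0.13354 = 0.13354 SGD
0.13354 SGD × 1.0849 = 0.144878 NZD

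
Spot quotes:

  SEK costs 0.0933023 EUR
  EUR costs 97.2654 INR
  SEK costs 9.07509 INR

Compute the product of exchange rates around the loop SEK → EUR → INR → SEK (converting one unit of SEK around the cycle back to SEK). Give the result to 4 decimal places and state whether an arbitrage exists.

1.0000 (no arbitrage)

Around SEK → EUR → INR → SEK: 1 × 0.0933023 × 97.2654 ÷ 9.07509 = 1.000000
Product ≈ 1 (deviation 0.000%, within rounding noise).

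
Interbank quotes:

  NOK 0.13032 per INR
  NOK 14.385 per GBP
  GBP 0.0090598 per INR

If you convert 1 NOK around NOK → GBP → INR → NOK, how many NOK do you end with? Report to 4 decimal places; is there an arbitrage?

Around NOK → GBP → INR → NOK: 1 ÷ 14.385 ÷ 0.0090598 × 0.13032 = 0.999960
Product ≈ 1 (deviation 0.004%, within rounding noise).

1.0000 (no arbitrage)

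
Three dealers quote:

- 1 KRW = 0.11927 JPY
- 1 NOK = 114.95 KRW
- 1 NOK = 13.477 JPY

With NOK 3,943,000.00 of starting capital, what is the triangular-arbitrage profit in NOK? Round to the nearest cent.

Profit: NOK 68,194.71

Profitable loop is NOK → KRW → JPY → NOK:
NOK 3,943,000.00 × 114.95 = KRW 453,247,850
KRW 453,247,850 × 0.11927 = JPY 54,058,871
JPY 54,058,871 ÷ 13.477 = NOK 4,011,194.71
Profit = NOK 4,011,194.71 − NOK 3,943,000.00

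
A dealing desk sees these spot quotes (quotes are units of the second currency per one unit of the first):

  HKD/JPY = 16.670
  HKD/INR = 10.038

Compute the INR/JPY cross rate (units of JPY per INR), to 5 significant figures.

INR/JPY = 1.6607

1 INR ÷ 10.038 = 0.0996214 HKD
0.0996214 HKD × 16.670 = 1.66069 JPY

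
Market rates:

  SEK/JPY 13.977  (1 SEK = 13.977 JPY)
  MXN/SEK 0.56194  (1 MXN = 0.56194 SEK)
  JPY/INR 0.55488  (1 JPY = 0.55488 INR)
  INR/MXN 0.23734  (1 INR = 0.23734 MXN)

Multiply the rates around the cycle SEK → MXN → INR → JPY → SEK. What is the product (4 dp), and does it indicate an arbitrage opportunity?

Around SEK → MXN → INR → JPY → SEK: 1 ÷ 0.56194 ÷ 0.23734 ÷ 0.55488 ÷ 13.977 = 0.966776
Product < 1; profitable direction is SEK → JPY → INR → MXN → SEK.

0.9668 (arbitrage exists)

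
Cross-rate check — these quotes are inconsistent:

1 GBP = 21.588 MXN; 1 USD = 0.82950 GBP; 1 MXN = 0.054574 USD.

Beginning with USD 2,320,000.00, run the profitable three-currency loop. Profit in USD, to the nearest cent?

Profitable loop is USD → MXN → GBP → USD:
USD 2,320,000.00 ÷ 0.054574 = MXN 42,511,085.87
MXN 42,511,085.87 ÷ 21.588 = GBP 1,969,199.83
GBP 1,969,199.83 ÷ 0.82950 = USD 2,373,960.01
Profit = USD 2,373,960.01 − USD 2,320,000.00

Profit: USD 53,960.01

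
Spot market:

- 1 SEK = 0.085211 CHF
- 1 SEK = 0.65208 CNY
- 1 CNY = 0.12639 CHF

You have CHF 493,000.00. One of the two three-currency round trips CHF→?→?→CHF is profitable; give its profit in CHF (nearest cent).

Profit: CHF 16,716.85

Profitable loop is CHF → CNY → SEK → CHF:
CHF 493,000.00 ÷ 0.12639 = CNY 3,900,625.05
CNY 3,900,625.05 ÷ 0.65208 = SEK 5,981,819.79
SEK 5,981,819.79 × 0.085211 = CHF 509,716.85
Profit = CHF 509,716.85 − CHF 493,000.00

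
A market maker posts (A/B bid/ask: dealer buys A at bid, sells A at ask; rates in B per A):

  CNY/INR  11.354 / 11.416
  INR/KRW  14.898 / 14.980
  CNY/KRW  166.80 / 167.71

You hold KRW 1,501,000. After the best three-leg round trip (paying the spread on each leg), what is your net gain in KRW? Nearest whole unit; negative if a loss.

Net profit: KRW 12,905

Best loop KRW → CNY → INR → KRW:
KRW 1,501,000 ÷ 167.71 (buy CNY at ask) = CNY 8,949.97
CNY 8,949.97 × 11.354 (sell CNY at bid) = INR 101,618.00
INR 101,618.00 × 14.898 (sell INR at bid) = KRW 1,513,905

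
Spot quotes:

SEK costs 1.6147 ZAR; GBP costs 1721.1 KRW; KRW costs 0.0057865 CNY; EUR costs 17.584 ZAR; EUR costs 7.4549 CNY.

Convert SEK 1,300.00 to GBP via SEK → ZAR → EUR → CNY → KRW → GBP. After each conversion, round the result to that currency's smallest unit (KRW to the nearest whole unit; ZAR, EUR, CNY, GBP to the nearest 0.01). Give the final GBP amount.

SEK 1,300.00 × 1.6147 = ZAR 2,099.11
ZAR 2,099.11 ÷ 17.584 = EUR 119.38
EUR 119.38 × 7.4549 = CNY 889.97
CNY 889.97 ÷ 0.0057865 = KRW 153,801
KRW 153,801 ÷ 1721.1 = GBP 89.36

GBP 89.36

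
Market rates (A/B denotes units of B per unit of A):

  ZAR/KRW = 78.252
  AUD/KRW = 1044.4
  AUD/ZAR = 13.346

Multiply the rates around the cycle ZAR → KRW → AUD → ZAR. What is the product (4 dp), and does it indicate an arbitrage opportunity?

Around ZAR → KRW → AUD → ZAR: 1 × 78.252 ÷ 1044.4 × 13.346 = 0.999953
Product ≈ 1 (deviation 0.005%, within rounding noise).

1.0000 (no arbitrage)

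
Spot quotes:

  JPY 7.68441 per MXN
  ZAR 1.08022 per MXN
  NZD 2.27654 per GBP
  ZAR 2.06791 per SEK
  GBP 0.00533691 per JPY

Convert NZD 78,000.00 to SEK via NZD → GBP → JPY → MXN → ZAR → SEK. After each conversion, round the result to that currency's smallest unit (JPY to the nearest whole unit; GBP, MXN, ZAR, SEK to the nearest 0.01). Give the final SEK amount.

NZD 78,000.00 ÷ 2.27654 = GBP 34,262.52
GBP 34,262.52 ÷ 0.00533691 = JPY 6,419,917
JPY 6,419,917 ÷ 7.68441 = MXN 835,446.96
MXN 835,446.96 × 1.08022 = ZAR 902,466.52
ZAR 902,466.52 ÷ 2.06791 = SEK 436,414.80

SEK 436,414.80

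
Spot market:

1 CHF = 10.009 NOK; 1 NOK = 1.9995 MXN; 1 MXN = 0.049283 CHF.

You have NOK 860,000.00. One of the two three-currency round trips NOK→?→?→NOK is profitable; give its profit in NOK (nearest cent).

Profitable loop is NOK → CHF → MXN → NOK:
NOK 860,000.00 ÷ 10.009 = CHF 85,922.67
CHF 85,922.67 ÷ 0.049283 = MXN 1,743,454.53
MXN 1,743,454.53 ÷ 1.9995 = NOK 871,945.25
Profit = NOK 871,945.25 − NOK 860,000.00

Profit: NOK 11,945.25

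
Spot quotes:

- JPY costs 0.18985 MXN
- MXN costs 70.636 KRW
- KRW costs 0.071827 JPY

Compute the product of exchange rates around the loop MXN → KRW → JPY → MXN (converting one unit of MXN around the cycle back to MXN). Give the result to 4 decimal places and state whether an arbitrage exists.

0.9632 (arbitrage exists)

Around MXN → KRW → JPY → MXN: 1 × 70.636 × 0.071827 × 0.18985 = 0.963218
Product < 1; profitable direction is MXN → JPY → KRW → MXN.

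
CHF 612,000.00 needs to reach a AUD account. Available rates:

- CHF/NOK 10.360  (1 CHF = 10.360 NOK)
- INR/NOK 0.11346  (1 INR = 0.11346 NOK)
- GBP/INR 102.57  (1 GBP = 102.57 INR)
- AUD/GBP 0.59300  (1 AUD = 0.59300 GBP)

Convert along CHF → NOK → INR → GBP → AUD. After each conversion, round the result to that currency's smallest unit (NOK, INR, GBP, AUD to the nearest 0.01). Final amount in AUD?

CHF 612,000.00 × 10.360 = NOK 6,340,320.00
NOK 6,340,320.00 ÷ 0.11346 = INR 55,881,544.16
INR 55,881,544.16 ÷ 102.57 = GBP 544,813.73
GBP 544,813.73 ÷ 0.59300 = AUD 918,741.53

AUD 918,741.53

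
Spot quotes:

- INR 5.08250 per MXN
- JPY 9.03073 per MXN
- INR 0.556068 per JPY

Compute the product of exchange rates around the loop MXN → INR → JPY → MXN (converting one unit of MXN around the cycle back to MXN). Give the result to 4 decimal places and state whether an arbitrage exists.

Around MXN → INR → JPY → MXN: 1 × 5.08250 ÷ 0.556068 ÷ 9.03073 = 1.012107
Product > 1; profitable direction is MXN → INR → JPY → MXN.

1.0121 (arbitrage exists)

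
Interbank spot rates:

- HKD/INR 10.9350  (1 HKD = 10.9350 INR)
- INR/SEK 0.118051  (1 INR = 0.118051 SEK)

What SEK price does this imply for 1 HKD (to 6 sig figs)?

1 HKD × 10.9350 = 10.935 INR
10.935 INR × 0.118051 = 1.29089 SEK

HKD/SEK = 1.29089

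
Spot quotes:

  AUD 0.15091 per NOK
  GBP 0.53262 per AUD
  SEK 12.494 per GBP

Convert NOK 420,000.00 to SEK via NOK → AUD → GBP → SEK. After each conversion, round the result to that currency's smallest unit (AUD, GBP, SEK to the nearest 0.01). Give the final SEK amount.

NOK 420,000.00 × 0.15091 = AUD 63,382.20
AUD 63,382.20 × 0.53262 = GBP 33,758.63
GBP 33,758.63 × 12.494 = SEK 421,780.32

SEK 421,780.32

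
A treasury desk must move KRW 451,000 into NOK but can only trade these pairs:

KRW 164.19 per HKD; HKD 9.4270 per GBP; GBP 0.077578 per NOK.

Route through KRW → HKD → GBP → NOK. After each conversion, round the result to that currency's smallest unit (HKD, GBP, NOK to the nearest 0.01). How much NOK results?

NOK 3,755.96

KRW 451,000 ÷ 164.19 = HKD 2,746.82
HKD 2,746.82 ÷ 9.4270 = GBP 291.38
GBP 291.38 ÷ 0.077578 = NOK 3,755.96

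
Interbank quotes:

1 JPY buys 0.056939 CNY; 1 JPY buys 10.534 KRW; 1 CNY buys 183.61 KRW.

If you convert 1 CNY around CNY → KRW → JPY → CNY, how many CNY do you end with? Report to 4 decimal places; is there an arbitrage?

Around CNY → KRW → JPY → CNY: 1 × 183.61 ÷ 10.534 × 0.056939 = 0.992460
Product < 1; profitable direction is CNY → JPY → KRW → CNY.

0.9925 (arbitrage exists)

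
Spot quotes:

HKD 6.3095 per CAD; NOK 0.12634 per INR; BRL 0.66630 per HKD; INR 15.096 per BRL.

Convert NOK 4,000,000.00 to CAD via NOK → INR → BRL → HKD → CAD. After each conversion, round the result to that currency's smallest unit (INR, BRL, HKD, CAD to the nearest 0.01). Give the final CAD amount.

NOK 4,000,000.00 ÷ 0.12634 = INR 31,660,598.39
INR 31,660,598.39 ÷ 15.096 = BRL 2,097,283.94
BRL 2,097,283.94 ÷ 0.66630 = HKD 3,147,657.12
HKD 3,147,657.12 ÷ 6.3095 = CAD 498,875.84

CAD 498,875.84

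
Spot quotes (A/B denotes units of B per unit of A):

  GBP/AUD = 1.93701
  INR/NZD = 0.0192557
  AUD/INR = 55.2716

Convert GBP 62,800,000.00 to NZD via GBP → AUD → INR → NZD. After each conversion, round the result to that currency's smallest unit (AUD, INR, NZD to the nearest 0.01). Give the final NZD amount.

NZD 129,465,142.70

GBP 62,800,000.00 × 1.93701 = AUD 121,644,228.00
AUD 121,644,228.00 × 55.2716 = INR 6,723,471,112.32
INR 6,723,471,112.32 × 0.0192557 = NZD 129,465,142.70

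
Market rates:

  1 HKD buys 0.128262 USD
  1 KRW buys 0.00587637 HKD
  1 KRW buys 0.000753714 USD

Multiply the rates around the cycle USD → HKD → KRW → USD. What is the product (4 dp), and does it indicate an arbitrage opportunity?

Around USD → HKD → KRW → USD: 1 ÷ 0.128262 ÷ 0.00587637 × 0.000753714 = 0.999999
Product ≈ 1 (deviation 0.000%, within rounding noise).

1.0000 (no arbitrage)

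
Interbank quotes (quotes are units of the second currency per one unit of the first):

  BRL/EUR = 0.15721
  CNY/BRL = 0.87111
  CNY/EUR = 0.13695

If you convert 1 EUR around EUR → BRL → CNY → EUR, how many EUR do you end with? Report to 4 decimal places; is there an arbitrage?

Around EUR → BRL → CNY → EUR: 1 ÷ 0.15721 ÷ 0.87111 × 0.13695 = 1.000020
Product ≈ 1 (deviation 0.002%, within rounding noise).

1.0000 (no arbitrage)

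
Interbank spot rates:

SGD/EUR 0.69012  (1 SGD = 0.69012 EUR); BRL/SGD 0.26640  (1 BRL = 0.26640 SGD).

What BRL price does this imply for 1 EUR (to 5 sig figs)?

EUR/BRL = 5.4393

1 EUR ÷ 0.69012 = 1.44902 SGD
1.44902 SGD ÷ 0.26640 = 5.43928 BRL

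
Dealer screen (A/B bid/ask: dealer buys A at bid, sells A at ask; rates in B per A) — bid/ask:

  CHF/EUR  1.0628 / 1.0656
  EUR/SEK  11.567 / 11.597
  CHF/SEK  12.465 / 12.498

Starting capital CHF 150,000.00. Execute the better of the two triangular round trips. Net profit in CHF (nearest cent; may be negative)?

Best loop CHF → SEK → EUR → CHF:
CHF 150,000.00 × 12.465 (sell CHF at bid) = SEK 1,869,750.00
SEK 1,869,750.00 ÷ 11.597 (buy EUR at ask) = EUR 161,227.04
EUR 161,227.04 ÷ 1.0656 (buy CHF at ask) = CHF 151,301.65

Net profit: CHF 1,301.65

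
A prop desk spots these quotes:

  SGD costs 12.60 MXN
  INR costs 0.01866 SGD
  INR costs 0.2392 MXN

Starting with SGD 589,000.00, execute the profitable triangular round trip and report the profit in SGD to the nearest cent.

Profit: SGD 10,231.02

Profitable loop is SGD → INR → MXN → SGD:
SGD 589,000.00 ÷ 0.01866 = INR 31,564,844.59
INR 31,564,844.59 × 0.2392 = MXN 7,550,310.83
MXN 7,550,310.83 ÷ 12.60 = SGD 599,231.02
Profit = SGD 599,231.02 − SGD 589,000.00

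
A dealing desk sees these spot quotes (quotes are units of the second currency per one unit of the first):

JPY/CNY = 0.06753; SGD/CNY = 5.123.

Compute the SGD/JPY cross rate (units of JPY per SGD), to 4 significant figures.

SGD/JPY = 75.86

1 SGD × 5.123 = 5.123 CNY
5.123 CNY ÷ 0.06753 = 75.8626 JPY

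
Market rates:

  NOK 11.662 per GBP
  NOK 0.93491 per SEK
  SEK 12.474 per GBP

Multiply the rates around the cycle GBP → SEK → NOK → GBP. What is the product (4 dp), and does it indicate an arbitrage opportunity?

1.0000 (no arbitrage)

Around GBP → SEK → NOK → GBP: 1 × 12.474 × 0.93491 ÷ 11.662 = 1.000006
Product ≈ 1 (deviation 0.001%, within rounding noise).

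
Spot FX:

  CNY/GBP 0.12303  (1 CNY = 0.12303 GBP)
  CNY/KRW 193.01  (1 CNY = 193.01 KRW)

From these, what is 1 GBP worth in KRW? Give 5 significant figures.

GBP/KRW = 1568.8

1 GBP ÷ 0.12303 = 8.1281 CNY
8.1281 CNY × 193.01 = 1568.8 KRW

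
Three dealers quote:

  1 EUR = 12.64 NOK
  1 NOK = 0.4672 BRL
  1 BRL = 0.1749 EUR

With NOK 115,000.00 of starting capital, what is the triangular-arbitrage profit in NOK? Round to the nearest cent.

Profit: NOK 3,778.42

Profitable loop is NOK → BRL → EUR → NOK:
NOK 115,000.00 × 0.4672 = BRL 53,728.00
BRL 53,728.00 × 0.1749 = EUR 9,397.03
EUR 9,397.03 × 12.64 = NOK 118,778.42
Profit = NOK 118,778.42 − NOK 115,000.00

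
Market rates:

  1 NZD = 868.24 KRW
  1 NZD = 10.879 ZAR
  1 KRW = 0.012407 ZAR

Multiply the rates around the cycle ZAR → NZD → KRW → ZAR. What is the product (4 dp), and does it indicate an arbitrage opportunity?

0.9902 (arbitrage exists)

Around ZAR → NZD → KRW → ZAR: 1 ÷ 10.879 × 868.24 × 0.012407 = 0.990188
Product < 1; profitable direction is ZAR → KRW → NZD → ZAR.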